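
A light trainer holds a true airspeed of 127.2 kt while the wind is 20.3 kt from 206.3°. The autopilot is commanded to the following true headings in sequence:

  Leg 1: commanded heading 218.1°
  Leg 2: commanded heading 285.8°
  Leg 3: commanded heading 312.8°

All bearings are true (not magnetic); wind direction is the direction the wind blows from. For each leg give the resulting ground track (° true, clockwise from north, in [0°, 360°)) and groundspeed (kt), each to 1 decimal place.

Leg 1: track=220.3°, groundspeed=107.4 kt
Leg 2: track=295.0°, groundspeed=125.1 kt
Leg 3: track=321.1°, groundspeed=134.4 kt

Leg 1: heading 218.1°; drift +2.2° → track 220.3°, groundspeed 107.4 kt
Leg 2: heading 285.8°; drift +9.2° → track 295.0°, groundspeed 125.1 kt
Leg 3: heading 312.8°; drift +8.3° → track 321.1°, groundspeed 134.4 kt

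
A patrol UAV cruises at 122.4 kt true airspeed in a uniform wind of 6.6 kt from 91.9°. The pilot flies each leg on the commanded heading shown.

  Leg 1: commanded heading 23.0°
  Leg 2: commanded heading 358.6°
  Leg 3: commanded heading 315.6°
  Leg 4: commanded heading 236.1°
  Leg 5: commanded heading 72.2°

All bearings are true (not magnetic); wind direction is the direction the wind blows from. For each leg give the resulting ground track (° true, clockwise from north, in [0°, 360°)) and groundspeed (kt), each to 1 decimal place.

Leg 1: track=20.1°, groundspeed=120.2 kt
Leg 2: track=355.5°, groundspeed=123.0 kt
Leg 3: track=313.5°, groundspeed=127.3 kt
Leg 4: track=237.8°, groundspeed=127.8 kt
Leg 5: track=71.1°, groundspeed=116.2 kt

Leg 1: heading 23.0°; drift -2.9° → track 20.1°, groundspeed 120.2 kt
Leg 2: heading 358.6°; drift -3.1° → track 355.5°, groundspeed 123.0 kt
Leg 3: heading 315.6°; drift -2.1° → track 313.5°, groundspeed 127.3 kt
Leg 4: heading 236.1°; drift +1.7° → track 237.8°, groundspeed 127.8 kt
Leg 5: heading 72.2°; drift -1.1° → track 71.1°, groundspeed 116.2 kt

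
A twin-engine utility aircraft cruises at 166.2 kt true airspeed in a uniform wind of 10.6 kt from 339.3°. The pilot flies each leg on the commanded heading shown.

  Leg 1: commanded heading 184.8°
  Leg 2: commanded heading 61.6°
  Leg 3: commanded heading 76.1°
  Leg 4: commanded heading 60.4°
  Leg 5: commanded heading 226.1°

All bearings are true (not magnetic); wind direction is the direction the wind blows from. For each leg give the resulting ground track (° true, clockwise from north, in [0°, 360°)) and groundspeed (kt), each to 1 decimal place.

Leg 1: heading 184.8°; drift -1.5° → track 183.3°, groundspeed 175.8 kt
Leg 2: heading 61.6°; drift +3.6° → track 65.2°, groundspeed 165.1 kt
Leg 3: heading 76.1°; drift +3.6° → track 79.7°, groundspeed 167.8 kt
Leg 4: heading 60.4°; drift +3.6° → track 64.0°, groundspeed 164.9 kt
Leg 5: heading 226.1°; drift -3.3° → track 222.8°, groundspeed 170.7 kt

Leg 1: track=183.3°, groundspeed=175.8 kt
Leg 2: track=65.2°, groundspeed=165.1 kt
Leg 3: track=79.7°, groundspeed=167.8 kt
Leg 4: track=64.0°, groundspeed=164.9 kt
Leg 5: track=222.8°, groundspeed=170.7 kt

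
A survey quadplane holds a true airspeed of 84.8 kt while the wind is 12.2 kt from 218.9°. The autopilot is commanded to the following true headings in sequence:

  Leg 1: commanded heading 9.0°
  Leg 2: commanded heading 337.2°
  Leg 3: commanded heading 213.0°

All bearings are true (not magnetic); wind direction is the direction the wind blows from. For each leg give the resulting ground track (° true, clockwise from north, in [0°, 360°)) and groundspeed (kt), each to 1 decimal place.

Leg 1: track=12.6°, groundspeed=95.6 kt
Leg 2: track=344.0°, groundspeed=91.2 kt
Leg 3: track=212.0°, groundspeed=72.7 kt

Leg 1: heading 9.0°; drift +3.6° → track 12.6°, groundspeed 95.6 kt
Leg 2: heading 337.2°; drift +6.8° → track 344.0°, groundspeed 91.2 kt
Leg 3: heading 213.0°; drift -1.0° → track 212.0°, groundspeed 72.7 kt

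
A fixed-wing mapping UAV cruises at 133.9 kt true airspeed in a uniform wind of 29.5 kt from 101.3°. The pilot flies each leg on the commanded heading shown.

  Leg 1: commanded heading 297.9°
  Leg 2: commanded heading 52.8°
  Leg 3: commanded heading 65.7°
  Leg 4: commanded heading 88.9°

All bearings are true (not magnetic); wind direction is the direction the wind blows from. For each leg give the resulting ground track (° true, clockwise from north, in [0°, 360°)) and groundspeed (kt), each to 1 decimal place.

Leg 1: heading 297.9°; drift -3.0° → track 294.9°, groundspeed 162.4 kt
Leg 2: heading 52.8°; drift -10.9° → track 41.9°, groundspeed 116.5 kt
Leg 3: heading 65.7°; drift -8.9° → track 56.8°, groundspeed 111.2 kt
Leg 4: heading 88.9°; drift -3.4° → track 85.5°, groundspeed 105.3 kt

Leg 1: track=294.9°, groundspeed=162.4 kt
Leg 2: track=41.9°, groundspeed=116.5 kt
Leg 3: track=56.8°, groundspeed=111.2 kt
Leg 4: track=85.5°, groundspeed=105.3 kt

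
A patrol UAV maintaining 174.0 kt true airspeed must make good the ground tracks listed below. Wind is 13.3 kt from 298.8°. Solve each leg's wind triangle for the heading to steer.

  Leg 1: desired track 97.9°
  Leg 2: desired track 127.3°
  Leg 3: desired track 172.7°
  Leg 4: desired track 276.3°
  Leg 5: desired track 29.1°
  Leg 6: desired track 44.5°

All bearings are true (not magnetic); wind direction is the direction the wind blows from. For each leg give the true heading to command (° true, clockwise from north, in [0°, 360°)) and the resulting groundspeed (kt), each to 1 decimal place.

Leg 1: desired track 97.9°; wind correction -1.6° → command heading 96.3°, groundspeed 186.4 kt
Leg 2: desired track 127.3°; wind correction +0.6° → command heading 127.9°, groundspeed 187.1 kt
Leg 3: desired track 172.7°; wind correction +3.5° → command heading 176.2°, groundspeed 181.5 kt
Leg 4: desired track 276.3°; wind correction +1.7° → command heading 278.0°, groundspeed 161.6 kt
Leg 5: desired track 29.1°; wind correction -4.4° → command heading 24.7°, groundspeed 173.6 kt
Leg 6: desired track 44.5°; wind correction -4.2° → command heading 40.3°, groundspeed 177.1 kt

Leg 1: heading=96.3°, groundspeed=186.4 kt
Leg 2: heading=127.9°, groundspeed=187.1 kt
Leg 3: heading=176.2°, groundspeed=181.5 kt
Leg 4: heading=278.0°, groundspeed=161.6 kt
Leg 5: heading=24.7°, groundspeed=173.6 kt
Leg 6: heading=40.3°, groundspeed=177.1 kt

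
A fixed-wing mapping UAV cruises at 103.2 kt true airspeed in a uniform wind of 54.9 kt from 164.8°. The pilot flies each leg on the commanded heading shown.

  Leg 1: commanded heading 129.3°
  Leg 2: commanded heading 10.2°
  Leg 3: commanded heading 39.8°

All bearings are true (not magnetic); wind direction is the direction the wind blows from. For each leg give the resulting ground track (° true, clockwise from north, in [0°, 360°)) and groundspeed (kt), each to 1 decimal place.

Leg 1: heading 129.3°; drift -28.6° → track 100.7°, groundspeed 66.6 kt
Leg 2: heading 10.2°; drift -8.8° → track 1.4°, groundspeed 154.6 kt
Leg 3: heading 39.8°; drift -18.5° → track 21.3°, groundspeed 142.0 kt

Leg 1: track=100.7°, groundspeed=66.6 kt
Leg 2: track=1.4°, groundspeed=154.6 kt
Leg 3: track=21.3°, groundspeed=142.0 kt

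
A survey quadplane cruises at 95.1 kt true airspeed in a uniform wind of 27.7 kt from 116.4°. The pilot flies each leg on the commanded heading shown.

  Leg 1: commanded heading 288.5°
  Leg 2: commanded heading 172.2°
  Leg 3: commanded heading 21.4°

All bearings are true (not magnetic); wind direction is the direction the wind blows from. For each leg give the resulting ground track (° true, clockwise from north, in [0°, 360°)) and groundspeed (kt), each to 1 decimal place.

Leg 1: heading 288.5°; drift +1.8° → track 290.3°, groundspeed 122.6 kt
Leg 2: heading 172.2°; drift +16.1° → track 188.3°, groundspeed 82.8 kt
Leg 3: heading 21.4°; drift -15.8° → track 5.6°, groundspeed 101.3 kt

Leg 1: track=290.3°, groundspeed=122.6 kt
Leg 2: track=188.3°, groundspeed=82.8 kt
Leg 3: track=5.6°, groundspeed=101.3 kt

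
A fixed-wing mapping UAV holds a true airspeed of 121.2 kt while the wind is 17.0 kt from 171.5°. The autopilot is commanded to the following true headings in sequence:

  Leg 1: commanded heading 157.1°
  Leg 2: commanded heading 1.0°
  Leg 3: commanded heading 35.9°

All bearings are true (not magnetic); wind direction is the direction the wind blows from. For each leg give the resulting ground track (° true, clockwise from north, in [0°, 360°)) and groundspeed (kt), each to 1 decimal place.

Leg 1: track=154.8°, groundspeed=104.8 kt
Leg 2: track=359.8°, groundspeed=138.0 kt
Leg 3: track=30.8°, groundspeed=133.9 kt

Leg 1: heading 157.1°; drift -2.3° → track 154.8°, groundspeed 104.8 kt
Leg 2: heading 1.0°; drift -1.2° → track 359.8°, groundspeed 138.0 kt
Leg 3: heading 35.9°; drift -5.1° → track 30.8°, groundspeed 133.9 kt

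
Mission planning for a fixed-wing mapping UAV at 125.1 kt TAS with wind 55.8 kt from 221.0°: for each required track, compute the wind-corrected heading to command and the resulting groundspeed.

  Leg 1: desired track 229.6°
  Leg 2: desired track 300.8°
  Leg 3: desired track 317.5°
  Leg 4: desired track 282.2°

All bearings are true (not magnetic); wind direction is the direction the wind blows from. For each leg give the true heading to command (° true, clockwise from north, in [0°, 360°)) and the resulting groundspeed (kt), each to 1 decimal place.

Leg 1: desired track 229.6°; wind correction -3.8° → command heading 225.8°, groundspeed 69.6 kt
Leg 2: desired track 300.8°; wind correction -26.0° → command heading 274.8°, groundspeed 102.5 kt
Leg 3: desired track 317.5°; wind correction -26.3° → command heading 291.2°, groundspeed 118.5 kt
Leg 4: desired track 282.2°; wind correction -23.0° → command heading 259.2°, groundspeed 88.3 kt

Leg 1: heading=225.8°, groundspeed=69.6 kt
Leg 2: heading=274.8°, groundspeed=102.5 kt
Leg 3: heading=291.2°, groundspeed=118.5 kt
Leg 4: heading=259.2°, groundspeed=88.3 kt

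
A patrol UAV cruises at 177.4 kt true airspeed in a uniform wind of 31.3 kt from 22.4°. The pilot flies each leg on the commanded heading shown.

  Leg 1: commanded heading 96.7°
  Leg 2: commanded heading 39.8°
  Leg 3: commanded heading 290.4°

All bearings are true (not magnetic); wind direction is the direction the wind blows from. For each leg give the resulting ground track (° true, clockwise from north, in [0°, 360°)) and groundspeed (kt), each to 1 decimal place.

Leg 1: track=106.8°, groundspeed=171.6 kt
Leg 2: track=43.4°, groundspeed=147.8 kt
Leg 3: track=280.5°, groundspeed=181.2 kt

Leg 1: heading 96.7°; drift +10.1° → track 106.8°, groundspeed 171.6 kt
Leg 2: heading 39.8°; drift +3.6° → track 43.4°, groundspeed 147.8 kt
Leg 3: heading 290.4°; drift -9.9° → track 280.5°, groundspeed 181.2 kt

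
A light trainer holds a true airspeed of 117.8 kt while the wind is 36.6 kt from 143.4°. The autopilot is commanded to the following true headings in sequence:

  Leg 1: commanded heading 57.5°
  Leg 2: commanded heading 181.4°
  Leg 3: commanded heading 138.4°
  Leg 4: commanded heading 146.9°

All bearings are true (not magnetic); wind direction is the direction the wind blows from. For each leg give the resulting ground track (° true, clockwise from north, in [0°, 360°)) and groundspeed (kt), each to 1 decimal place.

Leg 1: track=39.9°, groundspeed=120.8 kt
Leg 2: track=195.6°, groundspeed=91.8 kt
Leg 3: track=136.2°, groundspeed=81.4 kt
Leg 4: track=148.5°, groundspeed=81.3 kt

Leg 1: heading 57.5°; drift -17.6° → track 39.9°, groundspeed 120.8 kt
Leg 2: heading 181.4°; drift +14.2° → track 195.6°, groundspeed 91.8 kt
Leg 3: heading 138.4°; drift -2.2° → track 136.2°, groundspeed 81.4 kt
Leg 4: heading 146.9°; drift +1.6° → track 148.5°, groundspeed 81.3 kt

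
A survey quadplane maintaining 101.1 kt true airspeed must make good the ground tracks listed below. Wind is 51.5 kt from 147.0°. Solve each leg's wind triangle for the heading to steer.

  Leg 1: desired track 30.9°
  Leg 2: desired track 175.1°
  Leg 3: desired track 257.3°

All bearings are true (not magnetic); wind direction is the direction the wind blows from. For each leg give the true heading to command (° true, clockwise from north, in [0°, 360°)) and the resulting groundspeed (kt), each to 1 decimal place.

Leg 1: heading=58.1°, groundspeed=112.6 kt
Leg 2: heading=161.2°, groundspeed=52.7 kt
Leg 3: heading=228.8°, groundspeed=106.7 kt

Leg 1: desired track 30.9°; wind correction +27.2° → command heading 58.1°, groundspeed 112.6 kt
Leg 2: desired track 175.1°; wind correction -13.9° → command heading 161.2°, groundspeed 52.7 kt
Leg 3: desired track 257.3°; wind correction -28.5° → command heading 228.8°, groundspeed 106.7 kt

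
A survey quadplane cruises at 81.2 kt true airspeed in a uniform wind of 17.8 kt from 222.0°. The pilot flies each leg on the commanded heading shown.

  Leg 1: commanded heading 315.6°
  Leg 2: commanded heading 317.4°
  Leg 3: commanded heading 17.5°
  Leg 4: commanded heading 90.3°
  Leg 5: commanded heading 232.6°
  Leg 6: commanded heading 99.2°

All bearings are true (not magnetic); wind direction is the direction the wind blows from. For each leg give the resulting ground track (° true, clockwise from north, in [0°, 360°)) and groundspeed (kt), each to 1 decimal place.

Leg 1: heading 315.6°; drift +12.2° → track 327.8°, groundspeed 84.2 kt
Leg 2: heading 317.4°; drift +12.1° → track 329.5°, groundspeed 84.7 kt
Leg 3: heading 17.5°; drift +4.3° → track 21.8°, groundspeed 97.7 kt
Leg 4: heading 90.3°; drift -8.1° → track 82.2°, groundspeed 94.0 kt
Leg 5: heading 232.6°; drift +2.9° → track 235.5°, groundspeed 63.8 kt
Leg 6: heading 99.2°; drift -9.4° → track 89.8°, groundspeed 92.1 kt

Leg 1: track=327.8°, groundspeed=84.2 kt
Leg 2: track=329.5°, groundspeed=84.7 kt
Leg 3: track=21.8°, groundspeed=97.7 kt
Leg 4: track=82.2°, groundspeed=94.0 kt
Leg 5: track=235.5°, groundspeed=63.8 kt
Leg 6: track=89.8°, groundspeed=92.1 kt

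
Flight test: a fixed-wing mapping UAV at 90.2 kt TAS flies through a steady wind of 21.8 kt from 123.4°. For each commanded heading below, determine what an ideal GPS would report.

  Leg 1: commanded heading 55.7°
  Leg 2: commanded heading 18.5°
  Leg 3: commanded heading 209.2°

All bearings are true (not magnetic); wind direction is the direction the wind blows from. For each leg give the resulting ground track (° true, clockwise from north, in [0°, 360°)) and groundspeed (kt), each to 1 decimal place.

Leg 1: heading 55.7°; drift -13.8° → track 41.9°, groundspeed 84.4 kt
Leg 2: heading 18.5°; drift -12.4° → track 6.1°, groundspeed 98.1 kt
Leg 3: heading 209.2°; drift +13.8° → track 223.0°, groundspeed 91.2 kt

Leg 1: track=41.9°, groundspeed=84.4 kt
Leg 2: track=6.1°, groundspeed=98.1 kt
Leg 3: track=223.0°, groundspeed=91.2 kt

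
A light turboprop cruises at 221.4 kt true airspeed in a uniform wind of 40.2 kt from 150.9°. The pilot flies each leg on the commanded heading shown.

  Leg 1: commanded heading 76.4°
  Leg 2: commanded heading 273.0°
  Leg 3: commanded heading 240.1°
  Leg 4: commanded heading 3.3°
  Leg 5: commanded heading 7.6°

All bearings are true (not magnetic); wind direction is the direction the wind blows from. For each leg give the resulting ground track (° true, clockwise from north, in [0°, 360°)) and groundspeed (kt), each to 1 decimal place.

Leg 1: track=66.0°, groundspeed=214.2 kt
Leg 2: track=281.0°, groundspeed=245.1 kt
Leg 3: track=250.4°, groundspeed=224.5 kt
Leg 4: track=358.5°, groundspeed=256.2 kt
Leg 5: track=2.2°, groundspeed=254.8 kt

Leg 1: heading 76.4°; drift -10.4° → track 66.0°, groundspeed 214.2 kt
Leg 2: heading 273.0°; drift +8.0° → track 281.0°, groundspeed 245.1 kt
Leg 3: heading 240.1°; drift +10.3° → track 250.4°, groundspeed 224.5 kt
Leg 4: heading 3.3°; drift -4.8° → track 358.5°, groundspeed 256.2 kt
Leg 5: heading 7.6°; drift -5.4° → track 2.2°, groundspeed 254.8 kt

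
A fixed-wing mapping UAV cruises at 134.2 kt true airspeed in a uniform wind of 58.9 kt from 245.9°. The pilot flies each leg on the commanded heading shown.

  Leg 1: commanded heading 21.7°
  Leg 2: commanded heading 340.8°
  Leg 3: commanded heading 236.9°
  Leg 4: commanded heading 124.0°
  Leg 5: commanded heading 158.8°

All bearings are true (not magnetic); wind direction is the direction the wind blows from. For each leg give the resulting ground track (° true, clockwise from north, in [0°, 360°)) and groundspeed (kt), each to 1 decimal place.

Leg 1: track=34.8°, groundspeed=181.1 kt
Leg 2: track=3.7°, groundspeed=151.1 kt
Leg 3: track=230.0°, groundspeed=76.6 kt
Leg 4: track=107.2°, groundspeed=172.7 kt
Leg 5: track=134.7°, groundspeed=143.8 kt

Leg 1: heading 21.7°; drift +13.1° → track 34.8°, groundspeed 181.1 kt
Leg 2: heading 340.8°; drift +22.9° → track 3.7°, groundspeed 151.1 kt
Leg 3: heading 236.9°; drift -6.9° → track 230.0°, groundspeed 76.6 kt
Leg 4: heading 124.0°; drift -16.8° → track 107.2°, groundspeed 172.7 kt
Leg 5: heading 158.8°; drift -24.1° → track 134.7°, groundspeed 143.8 kt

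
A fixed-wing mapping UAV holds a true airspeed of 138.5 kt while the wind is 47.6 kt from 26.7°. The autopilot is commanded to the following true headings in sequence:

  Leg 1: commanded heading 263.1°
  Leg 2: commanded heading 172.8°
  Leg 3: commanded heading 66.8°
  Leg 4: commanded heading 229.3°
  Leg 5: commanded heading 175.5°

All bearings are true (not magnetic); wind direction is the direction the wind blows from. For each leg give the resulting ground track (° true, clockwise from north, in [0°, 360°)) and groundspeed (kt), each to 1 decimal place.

Leg 1: heading 263.1°; drift -13.5° → track 249.6°, groundspeed 169.5 kt
Leg 2: heading 172.8°; drift +8.5° → track 181.3°, groundspeed 180.0 kt
Leg 3: heading 66.8°; drift +16.7° → track 83.5°, groundspeed 106.6 kt
Leg 4: heading 229.3°; drift -5.7° → track 223.6°, groundspeed 183.4 kt
Leg 5: heading 175.5°; drift +7.8° → track 183.3°, groundspeed 180.9 kt

Leg 1: track=249.6°, groundspeed=169.5 kt
Leg 2: track=181.3°, groundspeed=180.0 kt
Leg 3: track=83.5°, groundspeed=106.6 kt
Leg 4: track=223.6°, groundspeed=183.4 kt
Leg 5: track=183.3°, groundspeed=180.9 kt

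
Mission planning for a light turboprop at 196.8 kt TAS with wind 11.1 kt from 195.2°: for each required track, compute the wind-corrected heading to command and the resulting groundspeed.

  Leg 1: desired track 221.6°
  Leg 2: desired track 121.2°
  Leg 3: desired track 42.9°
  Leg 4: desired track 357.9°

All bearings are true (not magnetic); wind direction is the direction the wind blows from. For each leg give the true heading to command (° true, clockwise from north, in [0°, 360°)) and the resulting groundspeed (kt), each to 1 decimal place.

Leg 1: heading=220.2°, groundspeed=186.8 kt
Leg 2: heading=124.3°, groundspeed=193.5 kt
Leg 3: heading=44.4°, groundspeed=206.6 kt
Leg 4: heading=356.9°, groundspeed=207.4 kt

Leg 1: desired track 221.6°; wind correction -1.4° → command heading 220.2°, groundspeed 186.8 kt
Leg 2: desired track 121.2°; wind correction +3.1° → command heading 124.3°, groundspeed 193.5 kt
Leg 3: desired track 42.9°; wind correction +1.5° → command heading 44.4°, groundspeed 206.6 kt
Leg 4: desired track 357.9°; wind correction -1.0° → command heading 356.9°, groundspeed 207.4 kt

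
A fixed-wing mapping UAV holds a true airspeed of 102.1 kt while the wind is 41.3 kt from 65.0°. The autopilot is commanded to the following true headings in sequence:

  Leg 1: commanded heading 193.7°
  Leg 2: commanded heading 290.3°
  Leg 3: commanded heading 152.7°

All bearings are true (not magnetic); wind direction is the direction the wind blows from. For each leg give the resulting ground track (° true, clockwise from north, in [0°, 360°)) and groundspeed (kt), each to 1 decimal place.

Leg 1: track=207.8°, groundspeed=131.9 kt
Leg 2: track=277.7°, groundspeed=134.4 kt
Leg 3: track=175.0°, groundspeed=108.6 kt

Leg 1: heading 193.7°; drift +14.1° → track 207.8°, groundspeed 131.9 kt
Leg 2: heading 290.3°; drift -12.6° → track 277.7°, groundspeed 134.4 kt
Leg 3: heading 152.7°; drift +22.3° → track 175.0°, groundspeed 108.6 kt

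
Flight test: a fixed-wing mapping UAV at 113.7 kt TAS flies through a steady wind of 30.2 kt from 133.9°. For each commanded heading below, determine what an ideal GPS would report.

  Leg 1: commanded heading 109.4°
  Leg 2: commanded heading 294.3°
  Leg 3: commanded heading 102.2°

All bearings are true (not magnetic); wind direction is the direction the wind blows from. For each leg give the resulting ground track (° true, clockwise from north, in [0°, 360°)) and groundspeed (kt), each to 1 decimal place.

Leg 1: track=101.1°, groundspeed=87.1 kt
Leg 2: track=298.4°, groundspeed=142.5 kt
Leg 3: track=92.0°, groundspeed=89.4 kt

Leg 1: heading 109.4°; drift -8.3° → track 101.1°, groundspeed 87.1 kt
Leg 2: heading 294.3°; drift +4.1° → track 298.4°, groundspeed 142.5 kt
Leg 3: heading 102.2°; drift -10.2° → track 92.0°, groundspeed 89.4 kt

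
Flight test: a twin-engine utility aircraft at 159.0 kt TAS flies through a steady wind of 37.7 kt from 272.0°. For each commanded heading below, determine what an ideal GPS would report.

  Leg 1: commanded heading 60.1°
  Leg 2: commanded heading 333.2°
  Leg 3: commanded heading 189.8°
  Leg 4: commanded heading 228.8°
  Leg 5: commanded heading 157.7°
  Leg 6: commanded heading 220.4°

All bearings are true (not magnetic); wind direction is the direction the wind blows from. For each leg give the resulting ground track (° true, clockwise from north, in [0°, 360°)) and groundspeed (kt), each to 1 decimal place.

Leg 1: heading 60.1°; drift +6.0° → track 66.1°, groundspeed 192.0 kt
Leg 2: heading 333.2°; drift +13.2° → track 346.4°, groundspeed 144.7 kt
Leg 3: heading 189.8°; drift -13.6° → track 176.2°, groundspeed 158.4 kt
Leg 4: heading 228.8°; drift -11.1° → track 217.7°, groundspeed 134.0 kt
Leg 5: heading 157.7°; drift -11.1° → track 146.6°, groundspeed 177.9 kt
Leg 6: heading 220.4°; drift -12.3° → track 208.1°, groundspeed 138.8 kt

Leg 1: track=66.1°, groundspeed=192.0 kt
Leg 2: track=346.4°, groundspeed=144.7 kt
Leg 3: track=176.2°, groundspeed=158.4 kt
Leg 4: track=217.7°, groundspeed=134.0 kt
Leg 5: track=146.6°, groundspeed=177.9 kt
Leg 6: track=208.1°, groundspeed=138.8 kt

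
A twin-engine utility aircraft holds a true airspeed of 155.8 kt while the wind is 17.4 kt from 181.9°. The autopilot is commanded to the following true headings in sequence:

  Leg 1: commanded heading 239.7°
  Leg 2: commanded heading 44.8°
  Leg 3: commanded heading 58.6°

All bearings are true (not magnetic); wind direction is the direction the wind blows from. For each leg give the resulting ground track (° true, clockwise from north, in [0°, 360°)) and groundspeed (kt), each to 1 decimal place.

Leg 1: heading 239.7°; drift +5.7° → track 245.4°, groundspeed 147.3 kt
Leg 2: heading 44.8°; drift -4.0° → track 40.8°, groundspeed 169.0 kt
Leg 3: heading 58.6°; drift -5.0° → track 53.6°, groundspeed 166.0 kt

Leg 1: track=245.4°, groundspeed=147.3 kt
Leg 2: track=40.8°, groundspeed=169.0 kt
Leg 3: track=53.6°, groundspeed=166.0 kt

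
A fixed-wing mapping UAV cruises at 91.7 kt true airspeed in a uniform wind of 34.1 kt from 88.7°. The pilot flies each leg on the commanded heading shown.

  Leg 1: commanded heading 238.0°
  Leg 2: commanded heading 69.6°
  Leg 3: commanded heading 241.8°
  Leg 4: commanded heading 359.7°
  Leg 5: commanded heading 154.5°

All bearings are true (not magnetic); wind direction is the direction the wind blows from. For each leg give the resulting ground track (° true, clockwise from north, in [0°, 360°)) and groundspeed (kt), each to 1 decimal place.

Leg 1: track=246.2°, groundspeed=122.3 kt
Leg 2: track=59.0°, groundspeed=60.5 kt
Leg 3: track=249.0°, groundspeed=123.1 kt
Leg 4: track=339.2°, groundspeed=97.3 kt
Leg 5: track=176.3°, groundspeed=83.7 kt

Leg 1: heading 238.0°; drift +8.2° → track 246.2°, groundspeed 122.3 kt
Leg 2: heading 69.6°; drift -10.6° → track 59.0°, groundspeed 60.5 kt
Leg 3: heading 241.8°; drift +7.2° → track 249.0°, groundspeed 123.1 kt
Leg 4: heading 359.7°; drift -20.5° → track 339.2°, groundspeed 97.3 kt
Leg 5: heading 154.5°; drift +21.8° → track 176.3°, groundspeed 83.7 kt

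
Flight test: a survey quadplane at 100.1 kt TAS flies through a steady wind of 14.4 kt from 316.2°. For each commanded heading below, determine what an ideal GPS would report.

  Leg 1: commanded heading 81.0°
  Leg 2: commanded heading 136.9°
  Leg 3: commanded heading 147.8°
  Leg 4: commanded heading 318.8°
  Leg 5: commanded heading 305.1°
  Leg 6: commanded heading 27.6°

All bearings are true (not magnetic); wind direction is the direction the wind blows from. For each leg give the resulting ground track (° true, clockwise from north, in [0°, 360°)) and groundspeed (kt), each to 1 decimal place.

Leg 1: track=87.2°, groundspeed=109.0 kt
Leg 2: track=136.8°, groundspeed=114.5 kt
Leg 3: track=146.3°, groundspeed=114.2 kt
Leg 4: track=319.2°, groundspeed=85.7 kt
Leg 5: track=303.3°, groundspeed=86.0 kt
Leg 6: track=35.7°, groundspeed=96.5 kt

Leg 1: heading 81.0°; drift +6.2° → track 87.2°, groundspeed 109.0 kt
Leg 2: heading 136.9°; drift -0.1° → track 136.8°, groundspeed 114.5 kt
Leg 3: heading 147.8°; drift -1.5° → track 146.3°, groundspeed 114.2 kt
Leg 4: heading 318.8°; drift +0.4° → track 319.2°, groundspeed 85.7 kt
Leg 5: heading 305.1°; drift -1.8° → track 303.3°, groundspeed 86.0 kt
Leg 6: heading 27.6°; drift +8.1° → track 35.7°, groundspeed 96.5 kt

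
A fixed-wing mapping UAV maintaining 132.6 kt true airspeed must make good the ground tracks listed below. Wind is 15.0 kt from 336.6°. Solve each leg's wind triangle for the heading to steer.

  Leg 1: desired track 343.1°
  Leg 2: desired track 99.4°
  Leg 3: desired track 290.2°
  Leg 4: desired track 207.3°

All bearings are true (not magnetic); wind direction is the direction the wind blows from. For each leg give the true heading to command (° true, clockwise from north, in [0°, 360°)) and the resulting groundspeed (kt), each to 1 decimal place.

Leg 1: desired track 343.1°; wind correction -0.7° → command heading 342.4°, groundspeed 117.7 kt
Leg 2: desired track 99.4°; wind correction -5.5° → command heading 93.9°, groundspeed 140.1 kt
Leg 3: desired track 290.2°; wind correction +4.7° → command heading 294.9°, groundspeed 121.8 kt
Leg 4: desired track 207.3°; wind correction +5.0° → command heading 212.3°, groundspeed 141.6 kt

Leg 1: heading=342.4°, groundspeed=117.7 kt
Leg 2: heading=93.9°, groundspeed=140.1 kt
Leg 3: heading=294.9°, groundspeed=121.8 kt
Leg 4: heading=212.3°, groundspeed=141.6 kt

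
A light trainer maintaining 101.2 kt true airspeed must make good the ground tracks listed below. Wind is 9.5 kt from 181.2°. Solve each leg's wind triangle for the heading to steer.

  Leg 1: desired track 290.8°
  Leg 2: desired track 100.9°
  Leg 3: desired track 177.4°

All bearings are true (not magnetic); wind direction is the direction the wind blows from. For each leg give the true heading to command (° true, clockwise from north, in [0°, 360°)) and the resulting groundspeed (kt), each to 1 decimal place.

Leg 1: heading=285.7°, groundspeed=104.0 kt
Leg 2: heading=106.2°, groundspeed=99.2 kt
Leg 3: heading=177.8°, groundspeed=91.7 kt

Leg 1: desired track 290.8°; wind correction -5.1° → command heading 285.7°, groundspeed 104.0 kt
Leg 2: desired track 100.9°; wind correction +5.3° → command heading 106.2°, groundspeed 99.2 kt
Leg 3: desired track 177.4°; wind correction +0.4° → command heading 177.8°, groundspeed 91.7 kt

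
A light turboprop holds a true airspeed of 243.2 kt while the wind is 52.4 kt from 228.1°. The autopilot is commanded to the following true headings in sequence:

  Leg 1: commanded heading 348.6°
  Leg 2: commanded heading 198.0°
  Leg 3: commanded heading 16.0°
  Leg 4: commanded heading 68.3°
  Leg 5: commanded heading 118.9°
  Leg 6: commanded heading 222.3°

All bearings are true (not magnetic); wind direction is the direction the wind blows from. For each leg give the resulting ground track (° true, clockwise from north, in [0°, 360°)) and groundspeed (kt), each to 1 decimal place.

Leg 1: track=358.1°, groundspeed=273.5 kt
Leg 2: track=190.4°, groundspeed=199.6 kt
Leg 3: track=21.5°, groundspeed=288.9 kt
Leg 4: track=64.8°, groundspeed=292.9 kt
Leg 5: track=108.1°, groundspeed=265.1 kt
Leg 6: track=220.7°, groundspeed=191.1 kt

Leg 1: heading 348.6°; drift +9.5° → track 358.1°, groundspeed 273.5 kt
Leg 2: heading 198.0°; drift -7.6° → track 190.4°, groundspeed 199.6 kt
Leg 3: heading 16.0°; drift +5.5° → track 21.5°, groundspeed 288.9 kt
Leg 4: heading 68.3°; drift -3.5° → track 64.8°, groundspeed 292.9 kt
Leg 5: heading 118.9°; drift -10.8° → track 108.1°, groundspeed 265.1 kt
Leg 6: heading 222.3°; drift -1.6° → track 220.7°, groundspeed 191.1 kt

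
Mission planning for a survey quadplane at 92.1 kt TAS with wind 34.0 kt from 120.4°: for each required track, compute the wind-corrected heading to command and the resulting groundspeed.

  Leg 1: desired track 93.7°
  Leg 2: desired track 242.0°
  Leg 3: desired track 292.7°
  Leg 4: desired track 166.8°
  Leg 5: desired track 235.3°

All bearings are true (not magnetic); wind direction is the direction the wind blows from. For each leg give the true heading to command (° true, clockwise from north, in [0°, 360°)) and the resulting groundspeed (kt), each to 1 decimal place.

Leg 1: desired track 93.7°; wind correction +9.5° → command heading 103.2°, groundspeed 60.4 kt
Leg 2: desired track 242.0°; wind correction -18.3° → command heading 223.7°, groundspeed 105.2 kt
Leg 3: desired track 292.7°; wind correction -2.8° → command heading 289.9°, groundspeed 125.7 kt
Leg 4: desired track 166.8°; wind correction -15.5° → command heading 151.3°, groundspeed 65.3 kt
Leg 5: desired track 235.3°; wind correction -19.6° → command heading 215.7°, groundspeed 101.1 kt

Leg 1: heading=103.2°, groundspeed=60.4 kt
Leg 2: heading=223.7°, groundspeed=105.2 kt
Leg 3: heading=289.9°, groundspeed=125.7 kt
Leg 4: heading=151.3°, groundspeed=65.3 kt
Leg 5: heading=215.7°, groundspeed=101.1 kt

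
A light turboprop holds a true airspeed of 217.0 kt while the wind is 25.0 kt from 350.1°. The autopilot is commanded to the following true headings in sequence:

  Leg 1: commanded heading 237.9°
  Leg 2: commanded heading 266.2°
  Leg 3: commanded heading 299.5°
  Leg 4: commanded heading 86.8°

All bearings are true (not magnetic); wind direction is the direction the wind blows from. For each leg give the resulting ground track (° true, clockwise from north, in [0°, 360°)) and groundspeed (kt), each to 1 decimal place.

Leg 1: heading 237.9°; drift -5.8° → track 232.1°, groundspeed 227.6 kt
Leg 2: heading 266.2°; drift -6.6° → track 259.6°, groundspeed 215.8 kt
Leg 3: heading 299.5°; drift -5.5° → track 294.0°, groundspeed 202.1 kt
Leg 4: heading 86.8°; drift +6.4° → track 93.2°, groundspeed 221.3 kt

Leg 1: track=232.1°, groundspeed=227.6 kt
Leg 2: track=259.6°, groundspeed=215.8 kt
Leg 3: track=294.0°, groundspeed=202.1 kt
Leg 4: track=93.2°, groundspeed=221.3 kt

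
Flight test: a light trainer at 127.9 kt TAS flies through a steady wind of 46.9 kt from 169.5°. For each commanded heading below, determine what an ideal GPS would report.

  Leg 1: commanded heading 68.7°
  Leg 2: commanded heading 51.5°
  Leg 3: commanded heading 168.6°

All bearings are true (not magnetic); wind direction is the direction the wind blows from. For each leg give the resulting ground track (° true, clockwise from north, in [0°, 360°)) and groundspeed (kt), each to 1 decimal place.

Leg 1: heading 68.7°; drift -18.6° → track 50.1°, groundspeed 144.2 kt
Leg 2: heading 51.5°; drift -15.4° → track 36.1°, groundspeed 155.5 kt
Leg 3: heading 168.6°; drift -0.5° → track 168.1°, groundspeed 81.0 kt

Leg 1: track=50.1°, groundspeed=144.2 kt
Leg 2: track=36.1°, groundspeed=155.5 kt
Leg 3: track=168.1°, groundspeed=81.0 kt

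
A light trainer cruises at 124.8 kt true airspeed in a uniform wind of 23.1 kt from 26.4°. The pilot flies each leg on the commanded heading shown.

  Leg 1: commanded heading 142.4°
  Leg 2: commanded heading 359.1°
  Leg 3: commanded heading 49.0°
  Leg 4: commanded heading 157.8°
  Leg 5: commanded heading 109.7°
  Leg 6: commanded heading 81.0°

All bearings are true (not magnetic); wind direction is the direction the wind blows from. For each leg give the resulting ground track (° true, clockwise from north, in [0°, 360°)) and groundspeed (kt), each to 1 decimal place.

Leg 1: track=151.1°, groundspeed=136.5 kt
Leg 2: track=353.3°, groundspeed=104.8 kt
Leg 3: track=53.9°, groundspeed=103.9 kt
Leg 4: track=164.9°, groundspeed=141.1 kt
Leg 5: track=120.3°, groundspeed=124.2 kt
Leg 6: track=90.6°, groundspeed=113.0 kt

Leg 1: heading 142.4°; drift +8.7° → track 151.1°, groundspeed 136.5 kt
Leg 2: heading 359.1°; drift -5.8° → track 353.3°, groundspeed 104.8 kt
Leg 3: heading 49.0°; drift +4.9° → track 53.9°, groundspeed 103.9 kt
Leg 4: heading 157.8°; drift +7.1° → track 164.9°, groundspeed 141.1 kt
Leg 5: heading 109.7°; drift +10.6° → track 120.3°, groundspeed 124.2 kt
Leg 6: heading 81.0°; drift +9.6° → track 90.6°, groundspeed 113.0 kt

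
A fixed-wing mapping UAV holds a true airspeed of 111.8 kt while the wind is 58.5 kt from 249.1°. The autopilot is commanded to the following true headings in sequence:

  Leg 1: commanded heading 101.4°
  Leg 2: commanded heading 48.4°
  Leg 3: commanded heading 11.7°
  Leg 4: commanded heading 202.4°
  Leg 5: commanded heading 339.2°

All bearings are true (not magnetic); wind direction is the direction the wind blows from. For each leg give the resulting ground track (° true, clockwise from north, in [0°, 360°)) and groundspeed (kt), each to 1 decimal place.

Leg 1: track=90.4°, groundspeed=164.2 kt
Leg 2: track=55.5°, groundspeed=167.8 kt
Leg 3: track=30.7°, groundspeed=151.6 kt
Leg 4: track=171.7°, groundspeed=83.4 kt
Leg 5: track=6.8°, groundspeed=126.3 kt

Leg 1: heading 101.4°; drift -11.0° → track 90.4°, groundspeed 164.2 kt
Leg 2: heading 48.4°; drift +7.1° → track 55.5°, groundspeed 167.8 kt
Leg 3: heading 11.7°; drift +19.0° → track 30.7°, groundspeed 151.6 kt
Leg 4: heading 202.4°; drift -30.7° → track 171.7°, groundspeed 83.4 kt
Leg 5: heading 339.2°; drift +27.6° → track 6.8°, groundspeed 126.3 kt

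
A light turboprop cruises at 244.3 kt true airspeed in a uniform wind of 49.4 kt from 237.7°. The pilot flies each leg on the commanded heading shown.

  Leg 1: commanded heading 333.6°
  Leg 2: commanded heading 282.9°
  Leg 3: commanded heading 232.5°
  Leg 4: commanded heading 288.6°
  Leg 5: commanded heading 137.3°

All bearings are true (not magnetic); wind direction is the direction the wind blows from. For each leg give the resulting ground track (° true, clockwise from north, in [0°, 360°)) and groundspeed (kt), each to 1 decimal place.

Leg 1: heading 333.6°; drift +11.1° → track 344.7°, groundspeed 254.2 kt
Leg 2: heading 282.9°; drift +9.5° → track 292.4°, groundspeed 212.4 kt
Leg 3: heading 232.5°; drift -1.3° → track 231.2°, groundspeed 195.2 kt
Leg 4: heading 288.6°; drift +10.2° → track 298.8°, groundspeed 216.6 kt
Leg 5: heading 137.3°; drift -10.9° → track 126.4°, groundspeed 257.8 kt

Leg 1: track=344.7°, groundspeed=254.2 kt
Leg 2: track=292.4°, groundspeed=212.4 kt
Leg 3: track=231.2°, groundspeed=195.2 kt
Leg 4: track=298.8°, groundspeed=216.6 kt
Leg 5: track=126.4°, groundspeed=257.8 kt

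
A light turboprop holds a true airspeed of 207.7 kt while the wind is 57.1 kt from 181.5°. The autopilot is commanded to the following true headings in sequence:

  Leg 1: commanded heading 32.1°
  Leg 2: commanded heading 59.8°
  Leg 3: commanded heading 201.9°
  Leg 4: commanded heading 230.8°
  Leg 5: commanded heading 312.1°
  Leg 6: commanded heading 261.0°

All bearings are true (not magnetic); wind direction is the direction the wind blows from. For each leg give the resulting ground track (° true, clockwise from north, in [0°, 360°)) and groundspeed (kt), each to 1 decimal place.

Leg 1: track=25.6°, groundspeed=258.5 kt
Leg 2: track=48.2°, groundspeed=242.6 kt
Leg 3: track=209.3°, groundspeed=155.5 kt
Leg 4: track=245.0°, groundspeed=175.9 kt
Leg 5: track=322.1°, groundspeed=248.7 kt
Leg 6: track=276.9°, groundspeed=205.1 kt

Leg 1: heading 32.1°; drift -6.5° → track 25.6°, groundspeed 258.5 kt
Leg 2: heading 59.8°; drift -11.6° → track 48.2°, groundspeed 242.6 kt
Leg 3: heading 201.9°; drift +7.4° → track 209.3°, groundspeed 155.5 kt
Leg 4: heading 230.8°; drift +14.2° → track 245.0°, groundspeed 175.9 kt
Leg 5: heading 312.1°; drift +10.0° → track 322.1°, groundspeed 248.7 kt
Leg 6: heading 261.0°; drift +15.9° → track 276.9°, groundspeed 205.1 kt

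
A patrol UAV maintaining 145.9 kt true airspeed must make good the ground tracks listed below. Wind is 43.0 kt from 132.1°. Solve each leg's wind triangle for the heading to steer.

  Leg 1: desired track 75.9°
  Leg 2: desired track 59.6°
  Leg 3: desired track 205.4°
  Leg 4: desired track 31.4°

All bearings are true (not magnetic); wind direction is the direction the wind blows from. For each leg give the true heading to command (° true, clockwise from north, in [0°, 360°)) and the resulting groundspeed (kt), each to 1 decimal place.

Leg 1: desired track 75.9°; wind correction +14.2° → command heading 90.1°, groundspeed 117.5 kt
Leg 2: desired track 59.6°; wind correction +16.3° → command heading 75.9°, groundspeed 127.1 kt
Leg 3: desired track 205.4°; wind correction -16.4° → command heading 189.0°, groundspeed 127.6 kt
Leg 4: desired track 31.4°; wind correction +16.8° → command heading 48.2°, groundspeed 147.6 kt

Leg 1: heading=90.1°, groundspeed=117.5 kt
Leg 2: heading=75.9°, groundspeed=127.1 kt
Leg 3: heading=189.0°, groundspeed=127.6 kt
Leg 4: heading=48.2°, groundspeed=147.6 kt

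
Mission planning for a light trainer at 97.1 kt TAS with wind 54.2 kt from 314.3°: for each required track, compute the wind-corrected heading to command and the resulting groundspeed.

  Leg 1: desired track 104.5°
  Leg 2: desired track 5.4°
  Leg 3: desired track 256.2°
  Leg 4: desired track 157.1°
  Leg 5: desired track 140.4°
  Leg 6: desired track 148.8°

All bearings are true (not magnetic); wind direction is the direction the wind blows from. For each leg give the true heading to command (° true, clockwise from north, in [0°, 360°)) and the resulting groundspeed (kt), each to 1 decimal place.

Leg 1: desired track 104.5°; wind correction -16.1° → command heading 88.4°, groundspeed 140.3 kt
Leg 2: desired track 5.4°; wind correction -25.7° → command heading 339.7°, groundspeed 53.4 kt
Leg 3: desired track 256.2°; wind correction +28.3° → command heading 284.5°, groundspeed 56.9 kt
Leg 4: desired track 157.1°; wind correction +12.5° → command heading 169.6°, groundspeed 144.8 kt
Leg 5: desired track 140.4°; wind correction +3.4° → command heading 143.8°, groundspeed 150.8 kt
Leg 6: desired track 148.8°; wind correction +8.0° → command heading 156.8°, groundspeed 148.6 kt

Leg 1: heading=88.4°, groundspeed=140.3 kt
Leg 2: heading=339.7°, groundspeed=53.4 kt
Leg 3: heading=284.5°, groundspeed=56.9 kt
Leg 4: heading=169.6°, groundspeed=144.8 kt
Leg 5: heading=143.8°, groundspeed=150.8 kt
Leg 6: heading=156.8°, groundspeed=148.6 kt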